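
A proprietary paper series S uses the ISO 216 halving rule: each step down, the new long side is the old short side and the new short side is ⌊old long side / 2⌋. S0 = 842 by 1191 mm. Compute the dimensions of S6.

105 × 148 mm

S1: ⌊1191/2⌋ × 842 = 595 × 842 mm
S2: ⌊842/2⌋ × 595 = 421 × 595 mm
S3: ⌊595/2⌋ × 421 = 297 × 421 mm
S4: ⌊421/2⌋ × 297 = 210 × 297 mm
S5: ⌊297/2⌋ × 210 = 148 × 210 mm
S6: ⌊210/2⌋ × 148 = 105 × 148 mm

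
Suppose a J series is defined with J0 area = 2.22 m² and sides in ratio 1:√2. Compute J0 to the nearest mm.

1253 × 1772 mm

Let the short side be w mm. Then w · w√2 = 2.22 m² = 2,220,000 mm².
w² = 2,220,000/√2, so w ≈ 1252.9 mm; long side = w√2 ≈ 1771.9 mm.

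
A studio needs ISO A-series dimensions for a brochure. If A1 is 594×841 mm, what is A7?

A2: ⌊841/2⌋ × 594 = 420 × 594 mm
A3: ⌊594/2⌋ × 420 = 297 × 420 mm
A4: ⌊420/2⌋ × 297 = 210 × 297 mm
A5: ⌊297/2⌋ × 210 = 148 × 210 mm
A6: ⌊210/2⌋ × 148 = 105 × 148 mm
A7: ⌊148/2⌋ × 105 = 74 × 105 mm

74 × 105 mm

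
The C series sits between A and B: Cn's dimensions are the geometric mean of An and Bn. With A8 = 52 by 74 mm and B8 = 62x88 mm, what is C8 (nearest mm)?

57 × 81 mm

Short side: √(52 · 62) = √3224 ≈ 56.8 → 57 mm
Long side: √(74 · 88) = √6512 ≈ 80.7 → 81 mm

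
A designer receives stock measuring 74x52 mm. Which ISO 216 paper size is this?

A8 (52 × 74 mm)

Aspect ratio 74/52 ≈ 1.423 — close to the ISO √2 ≈ 1.414.
In the A-series (A0 area = 1 m²): A8 = 52 × 74 mm.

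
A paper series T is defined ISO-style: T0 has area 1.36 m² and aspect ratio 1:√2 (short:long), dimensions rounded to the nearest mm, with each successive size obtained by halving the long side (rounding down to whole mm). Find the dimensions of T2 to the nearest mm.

Let T0's short side be w mm. w · w√2 = 1.36 m² = 1,360,000 mm², so w ≈ 980.6 mm and w√2 ≈ 1386.8 mm → T0 = 981 × 1387 mm.
T1: ⌊1387/2⌋ × 981 = 693 × 981 mm
T2: ⌊981/2⌋ × 693 = 490 × 693 mm

490 × 693 mm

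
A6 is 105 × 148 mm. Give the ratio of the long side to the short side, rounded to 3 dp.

1.410

148 / 105 = 1.410
ISO 216 targets √2 ≈ 1.414; the -0.005 deviation is from mm rounding.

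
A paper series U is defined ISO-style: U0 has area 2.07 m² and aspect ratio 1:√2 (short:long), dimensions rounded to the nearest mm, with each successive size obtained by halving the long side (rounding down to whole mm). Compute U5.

Let U0's short side be w mm. w · w√2 = 2.07 m² = 2,070,000 mm², so w ≈ 1209.8 mm and w√2 ≈ 1711.0 mm → U0 = 1210 × 1711 mm.
U1: ⌊1711/2⌋ × 1210 = 855 × 1210 mm
U2: ⌊1210/2⌋ × 855 = 605 × 855 mm
U3: ⌊855/2⌋ × 605 = 427 × 605 mm
U4: ⌊605/2⌋ × 427 = 302 × 427 mm
U5: ⌊427/2⌋ × 302 = 213 × 302 mm

213 × 302 mm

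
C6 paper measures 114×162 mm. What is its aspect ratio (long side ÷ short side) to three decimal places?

1.421

162 / 114 = 1.421
ISO 216 targets √2 ≈ 1.414; the +0.007 deviation is from mm rounding.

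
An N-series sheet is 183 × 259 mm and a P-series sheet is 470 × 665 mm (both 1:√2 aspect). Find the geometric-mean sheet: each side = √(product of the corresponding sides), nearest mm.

293 × 415 mm

Short side: √(183 · 470) = √86010 ≈ 293.3 → 293 mm
Long side: √(259 · 665) = √172235 ≈ 415.0 → 415 mm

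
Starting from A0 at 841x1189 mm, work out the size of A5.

A1: ⌊1189/2⌋ × 841 = 594 × 841 mm
A2: ⌊841/2⌋ × 594 = 420 × 594 mm
A3: ⌊594/2⌋ × 420 = 297 × 420 mm
A4: ⌊420/2⌋ × 297 = 210 × 297 mm
A5: ⌊297/2⌋ × 210 = 148 × 210 mm

148 × 210 mm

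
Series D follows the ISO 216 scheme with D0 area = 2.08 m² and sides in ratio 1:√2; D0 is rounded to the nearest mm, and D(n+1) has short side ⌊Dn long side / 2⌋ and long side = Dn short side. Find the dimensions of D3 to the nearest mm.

Let D0's short side be w mm. w · w√2 = 2.08 m² = 2,080,000 mm², so w ≈ 1212.8 mm and w√2 ≈ 1715.1 mm → D0 = 1213 × 1715 mm.
D1: ⌊1715/2⌋ × 1213 = 857 × 1213 mm
D2: ⌊1213/2⌋ × 857 = 606 × 857 mm
D3: ⌊857/2⌋ × 606 = 428 × 606 mm

428 × 606 mm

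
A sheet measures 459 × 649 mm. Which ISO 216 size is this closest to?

C2 (458 × 648 mm)

Aspect ratio 649/459 ≈ 1.414 — close to the ISO √2 ≈ 1.414.
In the C-series (envelope sizes, between A and B): C2 = 458 × 648 mm.
Off by 2 mm total — nearest standard size.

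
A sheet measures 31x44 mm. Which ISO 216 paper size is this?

Aspect ratio 44/31 ≈ 1.419 — close to the ISO √2 ≈ 1.414.
In the B-series (B0 = 1000 × 1414 mm): B10 = 31 × 44 mm.

B10 (31 × 44 mm)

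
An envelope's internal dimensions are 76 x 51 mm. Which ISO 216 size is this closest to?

A8 (52 × 74 mm)

Aspect ratio 76/51 ≈ 1.490 (ISO target is √2 ≈ 1.414).
In the A-series (A0 area = 1 m²): A8 = 52 × 74 mm.
Off by 3 mm total — nearest standard size.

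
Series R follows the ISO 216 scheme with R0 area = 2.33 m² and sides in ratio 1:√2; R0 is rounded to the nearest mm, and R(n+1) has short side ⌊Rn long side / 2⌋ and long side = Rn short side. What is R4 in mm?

Let R0's short side be w mm. w · w√2 = 2.33 m² = 2,330,000 mm², so w ≈ 1283.6 mm and w√2 ≈ 1815.2 mm → R0 = 1284 × 1815 mm.
R1: ⌊1815/2⌋ × 1284 = 907 × 1284 mm
R2: ⌊1284/2⌋ × 907 = 642 × 907 mm
R3: ⌊907/2⌋ × 642 = 453 × 642 mm
R4: ⌊642/2⌋ × 453 = 321 × 453 mm

321 × 453 mm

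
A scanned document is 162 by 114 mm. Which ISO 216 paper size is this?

Aspect ratio 162/114 ≈ 1.421 — close to the ISO √2 ≈ 1.414.
In the C-series (envelope sizes, between A and B): C6 = 114 × 162 mm.

C6 (114 × 162 mm)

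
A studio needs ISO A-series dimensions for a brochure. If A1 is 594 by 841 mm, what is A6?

A2: ⌊841/2⌋ × 594 = 420 × 594 mm
A3: ⌊594/2⌋ × 420 = 297 × 420 mm
A4: ⌊420/2⌋ × 297 = 210 × 297 mm
A5: ⌊297/2⌋ × 210 = 148 × 210 mm
A6: ⌊210/2⌋ × 148 = 105 × 148 mm

105 × 148 mm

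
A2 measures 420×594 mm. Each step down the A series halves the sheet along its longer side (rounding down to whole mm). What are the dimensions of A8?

A3: ⌊594/2⌋ × 420 = 297 × 420 mm
A4: ⌊420/2⌋ × 297 = 210 × 297 mm
A5: ⌊297/2⌋ × 210 = 148 × 210 mm
A6: ⌊210/2⌋ × 148 = 105 × 148 mm
A7: ⌊148/2⌋ × 105 = 74 × 105 mm
A8: ⌊105/2⌋ × 74 = 52 × 74 mm

52 × 74 mm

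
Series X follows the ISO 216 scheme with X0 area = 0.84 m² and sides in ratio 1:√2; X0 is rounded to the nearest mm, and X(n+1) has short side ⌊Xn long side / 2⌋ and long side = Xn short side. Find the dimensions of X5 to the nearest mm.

Let X0's short side be w mm. w · w√2 = 0.84 m² = 840,000 mm², so w ≈ 770.7 mm and w√2 ≈ 1089.9 mm → X0 = 771 × 1090 mm.
X1: ⌊1090/2⌋ × 771 = 545 × 771 mm
X2: ⌊771/2⌋ × 545 = 385 × 545 mm
X3: ⌊545/2⌋ × 385 = 272 × 385 mm
X4: ⌊385/2⌋ × 272 = 192 × 272 mm
X5: ⌊272/2⌋ × 192 = 136 × 192 mm

136 × 192 mm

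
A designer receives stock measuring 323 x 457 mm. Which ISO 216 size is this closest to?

Aspect ratio 457/323 ≈ 1.415 — close to the ISO √2 ≈ 1.414.
In the C-series (envelope sizes, between A and B): C3 = 324 × 458 mm.
Off by 2 mm total — nearest standard size.

C3 (324 × 458 mm)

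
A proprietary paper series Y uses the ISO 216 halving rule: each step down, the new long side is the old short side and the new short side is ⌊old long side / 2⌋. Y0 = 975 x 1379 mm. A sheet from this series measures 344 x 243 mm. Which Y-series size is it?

Y4

Y0: 975 × 1379 mm
Y1: 689 × 975 mm
Y2: 487 × 689 mm
Y3: 344 × 487 mm
Y4: 243 × 344 mm
Y5: 172 × 243 mm
→ matches Y4.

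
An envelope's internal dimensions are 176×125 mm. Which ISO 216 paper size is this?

B6 (125 × 176 mm)

Aspect ratio 176/125 ≈ 1.408 — close to the ISO √2 ≈ 1.414.
In the B-series (B0 = 1000 × 1414 mm): B6 = 125 × 176 mm.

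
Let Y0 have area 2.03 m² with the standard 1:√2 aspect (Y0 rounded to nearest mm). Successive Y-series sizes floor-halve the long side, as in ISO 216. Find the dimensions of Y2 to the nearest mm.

Let Y0's short side be w mm. w · w√2 = 2.03 m² = 2,030,000 mm², so w ≈ 1198.1 mm and w√2 ≈ 1694.4 mm → Y0 = 1198 × 1694 mm.
Y1: ⌊1694/2⌋ × 1198 = 847 × 1198 mm
Y2: ⌊1198/2⌋ × 847 = 599 × 847 mm

599 × 847 mm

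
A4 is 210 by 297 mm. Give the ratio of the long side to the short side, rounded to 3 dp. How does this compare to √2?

297 / 210 = 1.414
Matches √2 ≈ 1.414 — the ISO 216 defining ratio.

1.414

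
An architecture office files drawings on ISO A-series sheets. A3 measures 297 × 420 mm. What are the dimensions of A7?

A4: ⌊420/2⌋ × 297 = 210 × 297 mm
A5: ⌊297/2⌋ × 210 = 148 × 210 mm
A6: ⌊210/2⌋ × 148 = 105 × 148 mm
A7: ⌊148/2⌋ × 105 = 74 × 105 mm

74 × 105 mm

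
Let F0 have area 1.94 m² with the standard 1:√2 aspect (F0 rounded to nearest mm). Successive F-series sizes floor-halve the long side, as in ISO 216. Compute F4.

292 × 414 mm

Let F0's short side be w mm. w · w√2 = 1.94 m² = 1,940,000 mm², so w ≈ 1171.2 mm and w√2 ≈ 1656.4 mm → F0 = 1171 × 1656 mm.
F1: ⌊1656/2⌋ × 1171 = 828 × 1171 mm
F2: ⌊1171/2⌋ × 828 = 585 × 828 mm
F3: ⌊828/2⌋ × 585 = 414 × 585 mm
F4: ⌊585/2⌋ × 414 = 292 × 414 mm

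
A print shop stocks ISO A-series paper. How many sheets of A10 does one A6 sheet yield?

A6 = 105 × 148 mm; A10 = 26 × 37 mm.
Each halving step doubles the count; 4 steps from A6 to A10.
2^4 = 16.

16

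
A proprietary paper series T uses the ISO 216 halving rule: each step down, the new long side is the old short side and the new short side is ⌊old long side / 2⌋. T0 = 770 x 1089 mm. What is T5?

T1: ⌊1089/2⌋ × 770 = 544 × 770 mm
T2: ⌊770/2⌋ × 544 = 385 × 544 mm
T3: ⌊544/2⌋ × 385 = 272 × 385 mm
T4: ⌊385/2⌋ × 272 = 192 × 272 mm
T5: ⌊272/2⌋ × 192 = 136 × 192 mm

136 × 192 mm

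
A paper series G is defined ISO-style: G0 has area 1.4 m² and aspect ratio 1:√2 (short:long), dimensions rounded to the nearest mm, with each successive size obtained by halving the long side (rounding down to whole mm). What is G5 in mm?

Let G0's short side be w mm. w · w√2 = 1.4 m² = 1,400,000 mm², so w ≈ 995.0 mm and w√2 ≈ 1407.1 mm → G0 = 995 × 1407 mm.
G1: ⌊1407/2⌋ × 995 = 703 × 995 mm
G2: ⌊995/2⌋ × 703 = 497 × 703 mm
G3: ⌊703/2⌋ × 497 = 351 × 497 mm
G4: ⌊497/2⌋ × 351 = 248 × 351 mm
G5: ⌊351/2⌋ × 248 = 175 × 248 mm

175 × 248 mm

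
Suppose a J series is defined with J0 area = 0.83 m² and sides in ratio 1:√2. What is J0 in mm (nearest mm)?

766 × 1083 mm

Let the short side be w mm. Then w · w√2 = 0.83 m² = 830,000 mm².
w² = 830,000/√2, so w ≈ 766.1 mm; long side = w√2 ≈ 1083.4 mm.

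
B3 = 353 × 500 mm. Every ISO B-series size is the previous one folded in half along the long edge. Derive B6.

125 × 176 mm

B4: ⌊500/2⌋ × 353 = 250 × 353 mm
B5: ⌊353/2⌋ × 250 = 176 × 250 mm
B6: ⌊250/2⌋ × 176 = 125 × 176 mm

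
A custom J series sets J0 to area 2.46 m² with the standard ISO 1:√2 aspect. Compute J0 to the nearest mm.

1319 × 1865 mm

Let the short side be w mm. Then w · w√2 = 2.46 m² = 2,460,000 mm².
w² = 2,460,000/√2, so w ≈ 1318.9 mm; long side = w√2 ≈ 1865.2 mm.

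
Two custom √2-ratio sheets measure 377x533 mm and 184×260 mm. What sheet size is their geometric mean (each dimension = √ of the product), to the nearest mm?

263 × 372 mm

Short side: √(377 · 184) = √69368 ≈ 263.4 → 263 mm
Long side: √(533 · 260) = √138580 ≈ 372.3 → 372 mm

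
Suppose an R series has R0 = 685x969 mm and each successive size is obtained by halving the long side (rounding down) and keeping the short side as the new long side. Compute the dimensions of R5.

R1: ⌊969/2⌋ × 685 = 484 × 685 mm
R2: ⌊685/2⌋ × 484 = 342 × 484 mm
R3: ⌊484/2⌋ × 342 = 242 × 342 mm
R4: ⌊342/2⌋ × 242 = 171 × 242 mm
R5: ⌊242/2⌋ × 171 = 121 × 171 mm

121 × 171 mm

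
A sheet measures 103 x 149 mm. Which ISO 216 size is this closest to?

Aspect ratio 149/103 ≈ 1.447 (ISO target is √2 ≈ 1.414).
In the A-series (A0 area = 1 m²): A6 = 105 × 148 mm.
Off by 3 mm total — nearest standard size.

A6 (105 × 148 mm)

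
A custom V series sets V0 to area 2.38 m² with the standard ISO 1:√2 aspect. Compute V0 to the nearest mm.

Let the short side be w mm. Then w · w√2 = 2.38 m² = 2,380,000 mm².
w² = 2,380,000/√2, so w ≈ 1297.3 mm; long side = w√2 ≈ 1834.6 mm.

1297 × 1835 mm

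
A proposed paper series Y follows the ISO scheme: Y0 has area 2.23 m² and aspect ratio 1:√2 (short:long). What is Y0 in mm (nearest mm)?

Let the short side be w mm. Then w · w√2 = 2.23 m² = 2,230,000 mm².
w² = 2,230,000/√2, so w ≈ 1255.7 mm; long side = w√2 ≈ 1775.9 mm.

1256 × 1776 mm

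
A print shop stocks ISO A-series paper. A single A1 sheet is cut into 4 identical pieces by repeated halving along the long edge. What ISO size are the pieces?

A3

4 = 2^2, so 2 halving steps.
A1 → A2 → … → A3 after 2 steps.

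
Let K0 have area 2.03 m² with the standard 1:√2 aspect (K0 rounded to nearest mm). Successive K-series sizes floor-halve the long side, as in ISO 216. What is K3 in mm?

Let K0's short side be w mm. w · w√2 = 2.03 m² = 2,030,000 mm², so w ≈ 1198.1 mm and w√2 ≈ 1694.4 mm → K0 = 1198 × 1694 mm.
K1: ⌊1694/2⌋ × 1198 = 847 × 1198 mm
K2: ⌊1198/2⌋ × 847 = 599 × 847 mm
K3: ⌊847/2⌋ × 599 = 423 × 599 mm

423 × 599 mm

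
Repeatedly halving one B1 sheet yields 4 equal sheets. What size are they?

B3

4 = 2^2, so 2 halving steps.
B1 → B2 → … → B3 after 2 steps.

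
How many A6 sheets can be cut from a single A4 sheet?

4

A4 = 210 × 297 mm; A6 = 105 × 148 mm.
Each halving step doubles the count; 2 steps from A4 to A6.
2^2 = 4.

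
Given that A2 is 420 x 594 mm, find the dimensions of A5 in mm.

148 × 210 mm

A3: ⌊594/2⌋ × 420 = 297 × 420 mm
A4: ⌊420/2⌋ × 297 = 210 × 297 mm
A5: ⌊297/2⌋ × 210 = 148 × 210 mm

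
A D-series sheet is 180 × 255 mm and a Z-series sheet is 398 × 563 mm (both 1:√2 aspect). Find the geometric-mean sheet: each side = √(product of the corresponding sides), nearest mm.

Short side: √(180 · 398) = √71640 ≈ 267.7 → 268 mm
Long side: √(255 · 563) = √143565 ≈ 378.9 → 379 mm

268 × 379 mm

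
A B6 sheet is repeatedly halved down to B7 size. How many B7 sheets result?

Each ISO step halves the sheet: 1 × B6 → 2 × B7
From B6 to B7 is 1 halving step: 2^1 = 2.

2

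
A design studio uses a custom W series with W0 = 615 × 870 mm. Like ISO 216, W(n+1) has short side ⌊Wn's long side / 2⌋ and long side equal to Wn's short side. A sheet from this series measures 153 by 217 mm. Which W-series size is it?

W4

W0: 615 × 870 mm
W1: 435 × 615 mm
W2: 307 × 435 mm
W3: 217 × 307 mm
W4: 153 × 217 mm
W5: 108 × 153 mm
→ matches W4.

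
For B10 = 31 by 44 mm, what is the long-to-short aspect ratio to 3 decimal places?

44 / 31 = 1.419
ISO 216 targets √2 ≈ 1.414; the +0.005 deviation is from mm rounding.

1.419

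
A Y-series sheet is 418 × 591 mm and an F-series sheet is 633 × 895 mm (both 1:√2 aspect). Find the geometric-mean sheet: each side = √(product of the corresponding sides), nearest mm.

Short side: √(418 · 633) = √264594 ≈ 514.4 → 514 mm
Long side: √(591 · 895) = √528945 ≈ 727.3 → 727 mm

514 × 727 mm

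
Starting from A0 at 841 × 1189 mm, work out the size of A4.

A1: ⌊1189/2⌋ × 841 = 594 × 841 mm
A2: ⌊841/2⌋ × 594 = 420 × 594 mm
A3: ⌊594/2⌋ × 420 = 297 × 420 mm
A4: ⌊420/2⌋ × 297 = 210 × 297 mm

210 × 297 mm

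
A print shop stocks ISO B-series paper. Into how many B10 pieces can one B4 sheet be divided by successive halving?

64

Each ISO step halves the sheet: 1 × B4 → 2 × B5 → 4 × B6 → 8 × B7 → …
From B4 to B10 is 6 halving steps: 2^6 = 64.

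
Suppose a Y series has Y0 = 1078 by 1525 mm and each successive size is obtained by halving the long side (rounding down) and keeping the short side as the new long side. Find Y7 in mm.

95 × 134 mm

Y1 = 762 × 1078 mm (from Y0 by 1 halving).
Y2: ⌊1078/2⌋ × 762 = 539 × 762 mm
Y3: ⌊762/2⌋ × 539 = 381 × 539 mm
Y4: ⌊539/2⌋ × 381 = 269 × 381 mm
Y5: ⌊381/2⌋ × 269 = 190 × 269 mm
Y6: ⌊269/2⌋ × 190 = 134 × 190 mm
Y7: ⌊190/2⌋ × 134 = 95 × 134 mm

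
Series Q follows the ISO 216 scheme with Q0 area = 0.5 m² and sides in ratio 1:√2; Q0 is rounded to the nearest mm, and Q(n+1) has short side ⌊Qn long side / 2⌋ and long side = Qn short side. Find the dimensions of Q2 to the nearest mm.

Let Q0's short side be w mm. w · w√2 = 0.5 m² = 500,000 mm², so w ≈ 594.6 mm and w√2 ≈ 840.9 mm → Q0 = 595 × 841 mm.
Q1: ⌊841/2⌋ × 595 = 420 × 595 mm
Q2: ⌊595/2⌋ × 420 = 297 × 420 mm

297 × 420 mm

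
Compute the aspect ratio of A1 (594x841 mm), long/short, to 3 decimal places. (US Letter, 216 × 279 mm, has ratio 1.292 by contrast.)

1.416

841 / 594 = 1.416
ISO 216 targets √2 ≈ 1.414; the +0.002 deviation is from mm rounding.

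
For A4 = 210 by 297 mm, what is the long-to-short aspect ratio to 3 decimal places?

1.414

297 / 210 = 1.414
Matches √2 ≈ 1.414 — the ISO 216 defining ratio.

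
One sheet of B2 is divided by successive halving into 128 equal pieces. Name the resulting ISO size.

B9

128 = 2^7, so 7 halving steps.
B2 → B3 → … → B9 after 7 steps.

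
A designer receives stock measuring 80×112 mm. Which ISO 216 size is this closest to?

Aspect ratio 112/80 ≈ 1.400 — close to the ISO √2 ≈ 1.414.
In the C-series (envelope sizes, between A and B): C7 = 81 × 114 mm.
Off by 3 mm total — nearest standard size.

C7 (81 × 114 mm)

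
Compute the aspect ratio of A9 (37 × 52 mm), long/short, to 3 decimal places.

1.405

52 / 37 = 1.405
ISO 216 targets √2 ≈ 1.414; the -0.009 deviation is from mm rounding.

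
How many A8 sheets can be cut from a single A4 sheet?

16

Each ISO step halves the sheet: 1 × A4 → 2 × A5 → 4 × A6 → 8 × A7 → …
From A4 to A8 is 4 halving steps: 2^4 = 16.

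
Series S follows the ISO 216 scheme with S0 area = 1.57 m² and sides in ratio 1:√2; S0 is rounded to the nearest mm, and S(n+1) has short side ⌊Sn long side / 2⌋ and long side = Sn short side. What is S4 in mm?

Let S0's short side be w mm. w · w√2 = 1.57 m² = 1,570,000 mm², so w ≈ 1053.6 mm and w√2 ≈ 1490.1 mm → S0 = 1054 × 1490 mm.
S1: ⌊1490/2⌋ × 1054 = 745 × 1054 mm
S2: ⌊1054/2⌋ × 745 = 527 × 745 mm
S3: ⌊745/2⌋ × 527 = 372 × 527 mm
S4: ⌊527/2⌋ × 372 = 263 × 372 mm

263 × 372 mm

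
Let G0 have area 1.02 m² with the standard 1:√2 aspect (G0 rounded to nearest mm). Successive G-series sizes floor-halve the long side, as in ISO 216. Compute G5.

150 × 212 mm

Let G0's short side be w mm. w · w√2 = 1.02 m² = 1,020,000 mm², so w ≈ 849.3 mm and w√2 ≈ 1201.0 mm → G0 = 849 × 1201 mm.
G1: ⌊1201/2⌋ × 849 = 600 × 849 mm
G2: ⌊849/2⌋ × 600 = 424 × 600 mm
G3: ⌊600/2⌋ × 424 = 300 × 424 mm
G4: ⌊424/2⌋ × 300 = 212 × 300 mm
G5: ⌊300/2⌋ × 212 = 150 × 212 mm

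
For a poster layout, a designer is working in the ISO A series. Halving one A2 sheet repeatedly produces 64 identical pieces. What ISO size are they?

A8

64 = 2^6, so 6 halving steps.
A2 → A3 → … → A8 after 6 steps.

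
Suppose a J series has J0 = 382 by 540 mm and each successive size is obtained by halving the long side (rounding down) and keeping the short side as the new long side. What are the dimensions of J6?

47 × 67 mm

J1: ⌊540/2⌋ × 382 = 270 × 382 mm
J2: ⌊382/2⌋ × 270 = 191 × 270 mm
J3: ⌊270/2⌋ × 191 = 135 × 191 mm
J4: ⌊191/2⌋ × 135 = 95 × 135 mm
J5: ⌊135/2⌋ × 95 = 67 × 95 mm
J6: ⌊95/2⌋ × 67 = 47 × 67 mm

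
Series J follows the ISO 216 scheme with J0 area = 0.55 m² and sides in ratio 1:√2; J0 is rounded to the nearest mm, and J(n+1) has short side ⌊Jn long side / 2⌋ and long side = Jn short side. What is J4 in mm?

156 × 220 mm

Let J0's short side be w mm. w · w√2 = 0.55 m² = 550,000 mm², so w ≈ 623.6 mm and w√2 ≈ 881.9 mm → J0 = 624 × 882 mm.
J1: ⌊882/2⌋ × 624 = 441 × 624 mm
J2: ⌊624/2⌋ × 441 = 312 × 441 mm
J3: ⌊441/2⌋ × 312 = 220 × 312 mm
J4: ⌊312/2⌋ × 220 = 156 × 220 mm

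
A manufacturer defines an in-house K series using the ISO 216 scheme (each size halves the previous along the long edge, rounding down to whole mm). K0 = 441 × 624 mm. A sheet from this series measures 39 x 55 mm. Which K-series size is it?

K0: 441 × 624 mm
K1: 312 × 441 mm
K2: 220 × 312 mm
K3: 156 × 220 mm
K4: 110 × 156 mm
K5: 78 × 110 mm
K6: 55 × 78 mm
K7: 39 × 55 mm
K8: 27 × 39 mm
→ matches K7.

K7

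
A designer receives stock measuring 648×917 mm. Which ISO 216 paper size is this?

C1 (648 × 917 mm)

Aspect ratio 917/648 ≈ 1.415 — close to the ISO √2 ≈ 1.414.
In the C-series (envelope sizes, between A and B): C1 = 648 × 917 mm.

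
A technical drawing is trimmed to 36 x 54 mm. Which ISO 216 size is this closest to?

A9 (37 × 52 mm)

Aspect ratio 54/36 ≈ 1.500 (ISO target is √2 ≈ 1.414).
In the A-series (A0 area = 1 m²): A9 = 37 × 52 mm.
Off by 3 mm total — nearest standard size.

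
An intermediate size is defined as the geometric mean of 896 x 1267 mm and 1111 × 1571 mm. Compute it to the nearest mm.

998 × 1411 mm

Short side: √(896 · 1111) = √995456 ≈ 997.7 → 998 mm
Long side: √(1267 · 1571) = √1990457 ≈ 1410.8 → 1411 mm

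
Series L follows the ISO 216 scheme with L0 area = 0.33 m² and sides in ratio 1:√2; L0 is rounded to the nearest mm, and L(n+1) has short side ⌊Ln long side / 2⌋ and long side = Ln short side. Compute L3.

Let L0's short side be w mm. w · w√2 = 0.33 m² = 330,000 mm², so w ≈ 483.1 mm and w√2 ≈ 683.1 mm → L0 = 483 × 683 mm.
L1: ⌊683/2⌋ × 483 = 341 × 483 mm
L2: ⌊483/2⌋ × 341 = 241 × 341 mm
L3: ⌊341/2⌋ × 241 = 170 × 241 mm

170 × 241 mm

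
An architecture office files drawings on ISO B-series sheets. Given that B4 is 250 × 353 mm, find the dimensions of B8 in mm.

62 × 88 mm

B5: ⌊353/2⌋ × 250 = 176 × 250 mm
B6: ⌊250/2⌋ × 176 = 125 × 176 mm
B7: ⌊176/2⌋ × 125 = 88 × 125 mm
B8: ⌊125/2⌋ × 88 = 62 × 88 mm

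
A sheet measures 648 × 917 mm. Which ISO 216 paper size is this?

Aspect ratio 917/648 ≈ 1.415 — close to the ISO √2 ≈ 1.414.
In the C-series (envelope sizes, between A and B): C1 = 648 × 917 mm.

C1 (648 × 917 mm)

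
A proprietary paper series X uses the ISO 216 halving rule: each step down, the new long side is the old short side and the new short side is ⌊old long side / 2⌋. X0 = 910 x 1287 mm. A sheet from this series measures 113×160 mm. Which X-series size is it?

X6

X0: 910 × 1287 mm
X1: 643 × 910 mm
X2: 455 × 643 mm
X3: 321 × 455 mm
X4: 227 × 321 mm
X5: 160 × 227 mm
X6: 113 × 160 mm
X7: 80 × 113 mm
→ matches X6.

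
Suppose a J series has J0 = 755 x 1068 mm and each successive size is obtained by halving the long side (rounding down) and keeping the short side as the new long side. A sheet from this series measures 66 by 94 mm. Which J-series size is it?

J0: 755 × 1068 mm
J1: 534 × 755 mm
J2: 377 × 534 mm
J3: 267 × 377 mm
J4: 188 × 267 mm
J5: 133 × 188 mm
J6: 94 × 133 mm
J7: 66 × 94 mm
J8: 47 × 66 mm
→ matches J7.

J7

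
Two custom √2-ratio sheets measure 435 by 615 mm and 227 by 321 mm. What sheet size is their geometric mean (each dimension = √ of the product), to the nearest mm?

314 × 444 mm

Short side: √(435 · 227) = √98745 ≈ 314.2 → 314 mm
Long side: √(615 · 321) = √197415 ≈ 444.3 → 444 mm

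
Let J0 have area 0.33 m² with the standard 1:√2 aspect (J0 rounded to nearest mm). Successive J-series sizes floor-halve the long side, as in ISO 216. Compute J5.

85 × 120 mm

Let J0's short side be w mm. w · w√2 = 0.33 m² = 330,000 mm², so w ≈ 483.1 mm and w√2 ≈ 683.1 mm → J0 = 483 × 683 mm.
J1: ⌊683/2⌋ × 483 = 341 × 483 mm
J2: ⌊483/2⌋ × 341 = 241 × 341 mm
J3: ⌊341/2⌋ × 241 = 170 × 241 mm
J4: ⌊241/2⌋ × 170 = 120 × 170 mm
J5: ⌊170/2⌋ × 120 = 85 × 120 mm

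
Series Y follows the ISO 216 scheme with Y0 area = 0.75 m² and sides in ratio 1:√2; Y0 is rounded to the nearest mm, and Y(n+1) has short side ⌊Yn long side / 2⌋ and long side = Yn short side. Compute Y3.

Let Y0's short side be w mm. w · w√2 = 0.75 m² = 750,000 mm², so w ≈ 728.2 mm and w√2 ≈ 1029.9 mm → Y0 = 728 × 1030 mm.
Y1: ⌊1030/2⌋ × 728 = 515 × 728 mm
Y2: ⌊728/2⌋ × 515 = 364 × 515 mm
Y3: ⌊515/2⌋ × 364 = 257 × 364 mm

257 × 364 mm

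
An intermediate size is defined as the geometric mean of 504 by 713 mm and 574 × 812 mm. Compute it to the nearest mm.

Short side: √(504 · 574) = √289296 ≈ 537.9 → 538 mm
Long side: √(713 · 812) = √578956 ≈ 760.9 → 761 mm

538 × 761 mm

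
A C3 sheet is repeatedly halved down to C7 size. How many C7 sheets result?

16

C3 = 324 × 458 mm; C7 = 81 × 114 mm.
Each halving step doubles the count; 4 steps from C3 to C7.
2^4 = 16.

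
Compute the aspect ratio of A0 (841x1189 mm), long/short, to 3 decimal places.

1189 / 841 = 1.414
Matches √2 ≈ 1.414 — the ISO 216 defining ratio.

1.414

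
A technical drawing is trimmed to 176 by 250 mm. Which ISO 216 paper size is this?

Aspect ratio 250/176 ≈ 1.420 — close to the ISO √2 ≈ 1.414.
In the B-series (B0 = 1000 × 1414 mm): B5 = 176 × 250 mm.

B5 (176 × 250 mm)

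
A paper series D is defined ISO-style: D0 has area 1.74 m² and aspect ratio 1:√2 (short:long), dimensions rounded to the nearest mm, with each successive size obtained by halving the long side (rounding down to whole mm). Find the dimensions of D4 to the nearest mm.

277 × 392 mm

Let D0's short side be w mm. w · w√2 = 1.74 m² = 1,740,000 mm², so w ≈ 1109.2 mm and w√2 ≈ 1568.7 mm → D0 = 1109 × 1569 mm.
D1: ⌊1569/2⌋ × 1109 = 784 × 1109 mm
D2: ⌊1109/2⌋ × 784 = 554 × 784 mm
D3: ⌊784/2⌋ × 554 = 392 × 554 mm
D4: ⌊554/2⌋ × 392 = 277 × 392 mm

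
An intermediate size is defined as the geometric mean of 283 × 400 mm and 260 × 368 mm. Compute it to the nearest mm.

Short side: √(283 · 260) = √73580 ≈ 271.3 → 271 mm
Long side: √(400 · 368) = √147200 ≈ 383.7 → 384 mm

271 × 384 mm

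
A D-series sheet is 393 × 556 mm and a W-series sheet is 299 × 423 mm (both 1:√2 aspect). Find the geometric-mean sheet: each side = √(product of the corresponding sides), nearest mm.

343 × 485 mm

Short side: √(393 · 299) = √117507 ≈ 342.8 → 343 mm
Long side: √(556 · 423) = √235188 ≈ 485.0 → 485 mm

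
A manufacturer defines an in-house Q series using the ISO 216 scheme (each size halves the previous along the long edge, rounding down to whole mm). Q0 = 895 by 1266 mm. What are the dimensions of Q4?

Q1: ⌊1266/2⌋ × 895 = 633 × 895 mm
Q2: ⌊895/2⌋ × 633 = 447 × 633 mm
Q3: ⌊633/2⌋ × 447 = 316 × 447 mm
Q4: ⌊447/2⌋ × 316 = 223 × 316 mm

223 × 316 mm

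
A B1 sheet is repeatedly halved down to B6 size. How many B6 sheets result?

32

Each ISO step halves the sheet: 1 × B1 → 2 × B2 → 4 × B3 → 8 × B4 → …
From B1 to B6 is 5 halving steps: 2^5 = 32.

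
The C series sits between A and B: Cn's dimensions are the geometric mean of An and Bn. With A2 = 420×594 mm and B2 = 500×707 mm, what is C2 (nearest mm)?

Short side: √(420 · 500) = √210000 ≈ 458.3 → 458 mm
Long side: √(594 · 707) = √419958 ≈ 648.0 → 648 mm

458 × 648 mm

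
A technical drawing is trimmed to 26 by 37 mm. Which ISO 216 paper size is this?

A10 (26 × 37 mm)

Aspect ratio 37/26 ≈ 1.423 — close to the ISO √2 ≈ 1.414.
In the A-series (A0 area = 1 m²): A10 = 26 × 37 mm.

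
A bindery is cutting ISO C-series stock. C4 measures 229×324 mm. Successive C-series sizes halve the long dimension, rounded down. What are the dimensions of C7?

C5: ⌊324/2⌋ × 229 = 162 × 229 mm
C6: ⌊229/2⌋ × 162 = 114 × 162 mm
C7: ⌊162/2⌋ × 114 = 81 × 114 mm

81 × 114 mm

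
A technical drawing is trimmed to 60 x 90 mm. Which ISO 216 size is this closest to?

B8 (62 × 88 mm)

Aspect ratio 90/60 ≈ 1.500 (ISO target is √2 ≈ 1.414).
In the B-series (B0 = 1000 × 1414 mm): B8 = 62 × 88 mm.
Off by 4 mm total — nearest standard size.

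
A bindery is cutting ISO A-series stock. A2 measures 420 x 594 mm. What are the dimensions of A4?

210 × 297 mm

A3: ⌊594/2⌋ × 420 = 297 × 420 mm
A4: ⌊420/2⌋ × 297 = 210 × 297 mm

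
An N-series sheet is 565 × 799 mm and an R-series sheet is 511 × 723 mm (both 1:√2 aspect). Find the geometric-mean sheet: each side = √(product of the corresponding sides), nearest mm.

Short side: √(565 · 511) = √288715 ≈ 537.3 → 537 mm
Long side: √(799 · 723) = √577677 ≈ 760.1 → 760 mm

537 × 760 mm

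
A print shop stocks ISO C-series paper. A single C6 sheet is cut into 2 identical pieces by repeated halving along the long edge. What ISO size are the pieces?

2 = 2^1, so 1 halving step.
C6 → C7 → … → C7 after 1 step.

C7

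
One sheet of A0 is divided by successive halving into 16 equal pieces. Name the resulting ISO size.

16 = 2^4, so 4 halving steps.
A0 → A1 → … → A4 after 4 steps.

A4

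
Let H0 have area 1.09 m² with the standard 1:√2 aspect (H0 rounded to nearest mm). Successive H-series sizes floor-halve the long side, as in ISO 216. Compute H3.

310 × 439 mm

Let H0's short side be w mm. w · w√2 = 1.09 m² = 1,090,000 mm², so w ≈ 877.9 mm and w√2 ≈ 1241.6 mm → H0 = 878 × 1242 mm.
H1: ⌊1242/2⌋ × 878 = 621 × 878 mm
H2: ⌊878/2⌋ × 621 = 439 × 621 mm
H3: ⌊621/2⌋ × 439 = 310 × 439 mm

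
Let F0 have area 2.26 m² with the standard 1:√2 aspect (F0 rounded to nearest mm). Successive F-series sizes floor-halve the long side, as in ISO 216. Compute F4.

Let F0's short side be w mm. w · w√2 = 2.26 m² = 2,260,000 mm², so w ≈ 1264.1 mm and w√2 ≈ 1787.8 mm → F0 = 1264 × 1788 mm.
F1: ⌊1788/2⌋ × 1264 = 894 × 1264 mm
F2: ⌊1264/2⌋ × 894 = 632 × 894 mm
F3: ⌊894/2⌋ × 632 = 447 × 632 mm
F4: ⌊632/2⌋ × 447 = 316 × 447 mm

316 × 447 mm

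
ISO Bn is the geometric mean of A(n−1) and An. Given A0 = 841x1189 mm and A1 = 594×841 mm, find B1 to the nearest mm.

707 × 1000 mm

Short side: √(841 · 594) = √499554 ≈ 706.8 → 707 mm
Long side: √(1189 · 841) = √999949 ≈ 1000.0 → 1000 mm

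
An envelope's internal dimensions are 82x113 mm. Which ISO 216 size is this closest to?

Aspect ratio 113/82 ≈ 1.378 (ISO target is √2 ≈ 1.414).
In the C-series (envelope sizes, between A and B): C7 = 81 × 114 mm.
Off by 2 mm total — nearest standard size.

C7 (81 × 114 mm)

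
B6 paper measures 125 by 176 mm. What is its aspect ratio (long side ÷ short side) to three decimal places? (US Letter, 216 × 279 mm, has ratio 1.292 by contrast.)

176 / 125 = 1.408
ISO 216 targets √2 ≈ 1.414; the -0.006 deviation is from mm rounding.

1.408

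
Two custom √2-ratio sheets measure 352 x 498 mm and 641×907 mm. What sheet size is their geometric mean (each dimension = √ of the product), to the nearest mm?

475 × 672 mm

Short side: √(352 · 641) = √225632 ≈ 475.0 → 475 mm
Long side: √(498 · 907) = √451686 ≈ 672.1 → 672 mm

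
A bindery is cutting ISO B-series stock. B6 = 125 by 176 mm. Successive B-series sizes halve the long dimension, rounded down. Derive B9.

44 × 62 mm

B7: ⌊176/2⌋ × 125 = 88 × 125 mm
B8: ⌊125/2⌋ × 88 = 62 × 88 mm
B9: ⌊88/2⌋ × 62 = 44 × 62 mm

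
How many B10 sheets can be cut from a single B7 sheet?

Each ISO step halves the sheet: 1 × B7 → 2 × B8 → 4 × B9 → 8 × B10
From B7 to B10 is 3 halving steps: 2^3 = 8.

8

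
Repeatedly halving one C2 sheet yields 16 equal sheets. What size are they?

16 = 2^4, so 4 halving steps.
C2 → C3 → … → C6 after 4 steps.

C6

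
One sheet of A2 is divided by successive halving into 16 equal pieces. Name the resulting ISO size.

A6

16 = 2^4, so 4 halving steps.
A2 → A3 → … → A6 after 4 steps.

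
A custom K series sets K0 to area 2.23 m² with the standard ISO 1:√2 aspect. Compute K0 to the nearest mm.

Let the short side be w mm. Then w · w√2 = 2.23 m² = 2,230,000 mm².
w² = 2,230,000/√2, so w ≈ 1255.7 mm; long side = w√2 ≈ 1775.9 mm.

1256 × 1776 mm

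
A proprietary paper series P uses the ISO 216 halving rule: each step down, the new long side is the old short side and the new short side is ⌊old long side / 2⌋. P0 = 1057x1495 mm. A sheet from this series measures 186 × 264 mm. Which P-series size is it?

P5

P0: 1057 × 1495 mm
P1: 747 × 1057 mm
P2: 528 × 747 mm
P3: 373 × 528 mm
P4: 264 × 373 mm
P5: 186 × 264 mm
P6: 132 × 186 mm
→ matches P5.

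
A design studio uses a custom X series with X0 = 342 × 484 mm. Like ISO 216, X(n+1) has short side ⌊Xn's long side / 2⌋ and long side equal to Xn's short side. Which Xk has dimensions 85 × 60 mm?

X0: 342 × 484 mm
X1: 242 × 342 mm
X2: 171 × 242 mm
X3: 121 × 171 mm
X4: 85 × 121 mm
X5: 60 × 85 mm
X6: 42 × 60 mm
→ matches X5.

X5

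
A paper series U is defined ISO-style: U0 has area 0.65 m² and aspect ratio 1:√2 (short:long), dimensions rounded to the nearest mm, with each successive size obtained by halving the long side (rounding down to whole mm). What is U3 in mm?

239 × 339 mm

Let U0's short side be w mm. w · w√2 = 0.65 m² = 650,000 mm², so w ≈ 678.0 mm and w√2 ≈ 958.8 mm → U0 = 678 × 959 mm.
U1: ⌊959/2⌋ × 678 = 479 × 678 mm
U2: ⌊678/2⌋ × 479 = 339 × 479 mm
U3: ⌊479/2⌋ × 339 = 239 × 339 mm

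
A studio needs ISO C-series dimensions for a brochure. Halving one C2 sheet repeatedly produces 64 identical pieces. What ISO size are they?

C8

64 = 2^6, so 6 halving steps.
C2 → C3 → … → C8 after 6 steps.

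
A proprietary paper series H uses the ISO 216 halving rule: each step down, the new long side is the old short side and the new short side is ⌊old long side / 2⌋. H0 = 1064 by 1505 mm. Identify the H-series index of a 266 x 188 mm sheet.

H5

H0: 1064 × 1505 mm
H1: 752 × 1064 mm
H2: 532 × 752 mm
H3: 376 × 532 mm
H4: 266 × 376 mm
H5: 188 × 266 mm
H6: 133 × 188 mm
→ matches H5.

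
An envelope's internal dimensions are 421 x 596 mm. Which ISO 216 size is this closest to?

A2 (420 × 594 mm)

Aspect ratio 596/421 ≈ 1.416 — close to the ISO √2 ≈ 1.414.
In the A-series (A0 area = 1 m²): A2 = 420 × 594 mm.
Off by 3 mm total — nearest standard size.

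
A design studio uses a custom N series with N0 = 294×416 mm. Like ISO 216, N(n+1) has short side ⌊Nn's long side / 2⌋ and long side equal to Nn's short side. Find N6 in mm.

36 × 52 mm

N1 = 208 × 294 mm (from N0 by 1 halving).
N2: ⌊294/2⌋ × 208 = 147 × 208 mm
N3: ⌊208/2⌋ × 147 = 104 × 147 mm
N4: ⌊147/2⌋ × 104 = 73 × 104 mm
N5: ⌊104/2⌋ × 73 = 52 × 73 mm
N6: ⌊73/2⌋ × 52 = 36 × 52 mm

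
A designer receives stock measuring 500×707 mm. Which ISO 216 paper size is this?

Aspect ratio 707/500 ≈ 1.414 — close to the ISO √2 ≈ 1.414.
In the B-series (B0 = 1000 × 1414 mm): B2 = 500 × 707 mm.

B2 (500 × 707 mm)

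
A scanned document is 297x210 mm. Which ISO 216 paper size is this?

A4 (210 × 297 mm)

Aspect ratio 297/210 ≈ 1.414 — close to the ISO √2 ≈ 1.414.
In the A-series (A0 area = 1 m²): A4 = 210 × 297 mm.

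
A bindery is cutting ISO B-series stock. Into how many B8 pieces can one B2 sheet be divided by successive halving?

B2 = 500 × 707 mm; B8 = 62 × 88 mm.
Each halving step doubles the count; 6 steps from B2 to B8.
2^6 = 64.

64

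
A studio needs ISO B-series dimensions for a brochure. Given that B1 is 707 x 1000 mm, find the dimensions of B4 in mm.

B2: ⌊1000/2⌋ × 707 = 500 × 707 mm
B3: ⌊707/2⌋ × 500 = 353 × 500 mm
B4: ⌊500/2⌋ × 353 = 250 × 353 mm

250 × 353 mm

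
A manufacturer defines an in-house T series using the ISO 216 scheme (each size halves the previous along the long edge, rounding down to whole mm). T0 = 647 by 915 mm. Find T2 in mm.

323 × 457 mm

T1: ⌊915/2⌋ × 647 = 457 × 647 mm
T2: ⌊647/2⌋ × 457 = 323 × 457 mm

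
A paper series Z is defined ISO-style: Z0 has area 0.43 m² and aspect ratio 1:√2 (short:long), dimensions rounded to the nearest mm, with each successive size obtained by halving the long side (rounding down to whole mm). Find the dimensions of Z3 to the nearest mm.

195 × 275 mm

Let Z0's short side be w mm. w · w√2 = 0.43 m² = 430,000 mm², so w ≈ 551.4 mm and w√2 ≈ 779.8 mm → Z0 = 551 × 780 mm.
Z1: ⌊780/2⌋ × 551 = 390 × 551 mm
Z2: ⌊551/2⌋ × 390 = 275 × 390 mm
Z3: ⌊390/2⌋ × 275 = 195 × 275 mm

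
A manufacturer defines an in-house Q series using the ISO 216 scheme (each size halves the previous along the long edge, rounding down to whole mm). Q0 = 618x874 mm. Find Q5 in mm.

Q1: ⌊874/2⌋ × 618 = 437 × 618 mm
Q2: ⌊618/2⌋ × 437 = 309 × 437 mm
Q3: ⌊437/2⌋ × 309 = 218 × 309 mm
Q4: ⌊309/2⌋ × 218 = 154 × 218 mm
Q5: ⌊218/2⌋ × 154 = 109 × 154 mm

109 × 154 mm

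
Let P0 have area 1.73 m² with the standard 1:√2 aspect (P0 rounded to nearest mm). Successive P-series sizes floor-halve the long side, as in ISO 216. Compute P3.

Let P0's short side be w mm. w · w√2 = 1.73 m² = 1,730,000 mm², so w ≈ 1106.0 mm and w√2 ≈ 1564.2 mm → P0 = 1106 × 1564 mm.
P1: ⌊1564/2⌋ × 1106 = 782 × 1106 mm
P2: ⌊1106/2⌋ × 782 = 553 × 782 mm
P3: ⌊782/2⌋ × 553 = 391 × 553 mm

391 × 553 mm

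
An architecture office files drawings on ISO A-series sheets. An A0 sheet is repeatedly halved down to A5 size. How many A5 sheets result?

32

Each ISO step halves the sheet: 1 × A0 → 2 × A1 → 4 × A2 → 8 × A3 → …
From A0 to A5 is 5 halving steps: 2^5 = 32.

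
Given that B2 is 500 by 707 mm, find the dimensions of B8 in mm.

62 × 88 mm

B3: ⌊707/2⌋ × 500 = 353 × 500 mm
B4: ⌊500/2⌋ × 353 = 250 × 353 mm
B5: ⌊353/2⌋ × 250 = 176 × 250 mm
B6: ⌊250/2⌋ × 176 = 125 × 176 mm
B7: ⌊176/2⌋ × 125 = 88 × 125 mm
B8: ⌊125/2⌋ × 88 = 62 × 88 mm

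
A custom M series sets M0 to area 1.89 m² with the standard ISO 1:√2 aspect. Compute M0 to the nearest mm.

Let the short side be w mm. Then w · w√2 = 1.89 m² = 1,890,000 mm².
w² = 1,890,000/√2, so w ≈ 1156.0 mm; long side = w√2 ≈ 1634.9 mm.

1156 × 1635 mm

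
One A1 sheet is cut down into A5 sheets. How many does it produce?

16

Each ISO step halves the sheet: 1 × A1 → 2 × A2 → 4 × A3 → 8 × A4 → …
From A1 to A5 is 4 halving steps: 2^4 = 16.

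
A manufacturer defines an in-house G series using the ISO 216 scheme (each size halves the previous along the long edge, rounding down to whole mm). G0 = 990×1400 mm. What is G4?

247 × 350 mm

G1: ⌊1400/2⌋ × 990 = 700 × 990 mm
G2: ⌊990/2⌋ × 700 = 495 × 700 mm
G3: ⌊700/2⌋ × 495 = 350 × 495 mm
G4: ⌊495/2⌋ × 350 = 247 × 350 mm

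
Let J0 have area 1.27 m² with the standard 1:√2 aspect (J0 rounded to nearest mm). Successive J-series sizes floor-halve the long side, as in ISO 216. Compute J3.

Let J0's short side be w mm. w · w√2 = 1.27 m² = 1,270,000 mm², so w ≈ 947.6 mm and w√2 ≈ 1340.2 mm → J0 = 948 × 1340 mm.
J1: ⌊1340/2⌋ × 948 = 670 × 948 mm
J2: ⌊948/2⌋ × 670 = 474 × 670 mm
J3: ⌊670/2⌋ × 474 = 335 × 474 mm

335 × 474 mm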